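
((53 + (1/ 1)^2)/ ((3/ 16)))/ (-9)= -32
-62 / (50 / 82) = -2542 / 25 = -101.68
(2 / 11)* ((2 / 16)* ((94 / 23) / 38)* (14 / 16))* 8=329 / 19228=0.02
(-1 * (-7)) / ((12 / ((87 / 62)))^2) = 5887 / 61504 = 0.10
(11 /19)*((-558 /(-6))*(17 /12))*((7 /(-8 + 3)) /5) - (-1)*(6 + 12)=-6379 /1900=-3.36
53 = 53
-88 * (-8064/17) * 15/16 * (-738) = -490976640/17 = -28880978.82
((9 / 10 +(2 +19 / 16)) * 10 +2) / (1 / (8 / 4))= 343 / 4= 85.75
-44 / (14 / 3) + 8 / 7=-58 / 7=-8.29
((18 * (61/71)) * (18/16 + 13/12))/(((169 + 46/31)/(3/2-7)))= -3307359/3001880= -1.10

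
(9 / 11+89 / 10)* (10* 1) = 1069 / 11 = 97.18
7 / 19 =0.37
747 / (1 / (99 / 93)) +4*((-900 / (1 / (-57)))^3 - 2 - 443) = 16740706427969471 / 31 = 540022787999015.19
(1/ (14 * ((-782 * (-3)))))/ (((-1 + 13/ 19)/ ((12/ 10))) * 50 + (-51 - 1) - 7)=-19/ 45029124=-0.00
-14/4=-7/2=-3.50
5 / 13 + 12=161 / 13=12.38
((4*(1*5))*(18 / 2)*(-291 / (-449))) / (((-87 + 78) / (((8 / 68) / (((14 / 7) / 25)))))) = -145500 / 7633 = -19.06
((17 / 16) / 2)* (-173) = -2941 / 32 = -91.91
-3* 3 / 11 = -0.82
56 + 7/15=56.47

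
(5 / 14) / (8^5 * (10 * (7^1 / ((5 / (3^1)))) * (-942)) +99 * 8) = -1 / 3630010608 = -0.00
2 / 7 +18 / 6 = 23 / 7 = 3.29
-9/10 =-0.90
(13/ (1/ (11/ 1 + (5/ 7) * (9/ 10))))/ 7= 2119/ 98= 21.62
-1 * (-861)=861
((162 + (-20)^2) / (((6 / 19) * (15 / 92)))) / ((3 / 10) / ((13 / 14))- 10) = -6385444 / 5661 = -1127.97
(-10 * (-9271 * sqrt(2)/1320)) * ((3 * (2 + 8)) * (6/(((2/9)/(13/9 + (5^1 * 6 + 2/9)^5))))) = 69014624671468375 * sqrt(2)/48114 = 2028545084850.13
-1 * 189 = -189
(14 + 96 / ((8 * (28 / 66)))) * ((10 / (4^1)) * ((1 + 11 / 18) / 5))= 2146 / 63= 34.06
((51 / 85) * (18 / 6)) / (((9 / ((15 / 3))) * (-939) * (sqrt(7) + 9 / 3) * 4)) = -1 / 2504 + sqrt(7) / 7512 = -0.00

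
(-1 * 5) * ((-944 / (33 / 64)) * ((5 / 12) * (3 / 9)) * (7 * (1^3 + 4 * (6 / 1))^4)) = 1032500000000 / 297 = 3476430976.43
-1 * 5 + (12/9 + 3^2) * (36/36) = 16/3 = 5.33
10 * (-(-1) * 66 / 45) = 44 / 3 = 14.67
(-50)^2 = 2500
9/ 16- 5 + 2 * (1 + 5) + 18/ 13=8.95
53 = 53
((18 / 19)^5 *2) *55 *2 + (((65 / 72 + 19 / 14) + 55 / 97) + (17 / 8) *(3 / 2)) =173.90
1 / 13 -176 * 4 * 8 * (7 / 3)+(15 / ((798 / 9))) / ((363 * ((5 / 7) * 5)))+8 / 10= -2356372901 / 179322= -13140.46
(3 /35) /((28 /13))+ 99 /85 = 20067 /16660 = 1.20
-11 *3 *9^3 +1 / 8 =-192455 / 8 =-24056.88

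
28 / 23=1.22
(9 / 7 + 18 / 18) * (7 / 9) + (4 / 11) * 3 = 284 / 99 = 2.87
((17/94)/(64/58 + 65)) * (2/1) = 0.01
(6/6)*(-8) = -8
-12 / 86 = -6 / 43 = -0.14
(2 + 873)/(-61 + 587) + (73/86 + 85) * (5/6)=3311465/45236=73.20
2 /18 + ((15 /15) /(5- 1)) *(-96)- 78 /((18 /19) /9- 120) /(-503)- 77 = -100.89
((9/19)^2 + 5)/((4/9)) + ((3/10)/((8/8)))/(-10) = 423267/36100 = 11.72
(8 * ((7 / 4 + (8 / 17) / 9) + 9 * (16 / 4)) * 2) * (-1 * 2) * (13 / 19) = -2406040 / 2907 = -827.67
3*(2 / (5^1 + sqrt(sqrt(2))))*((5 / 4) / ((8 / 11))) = -4125*2^(1 / 4) / 9968 - 165*2^(3 / 4) / 9968 + 825*sqrt(2) / 9968 + 20625 / 9968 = 1.67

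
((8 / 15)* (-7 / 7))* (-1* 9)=24 / 5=4.80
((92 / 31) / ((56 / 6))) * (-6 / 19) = -414 / 4123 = -0.10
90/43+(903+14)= 39521/43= 919.09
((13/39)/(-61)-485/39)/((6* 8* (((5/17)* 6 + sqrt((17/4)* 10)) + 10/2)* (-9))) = 1928803/32287788-1425637* sqrt(170)/322877880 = 0.00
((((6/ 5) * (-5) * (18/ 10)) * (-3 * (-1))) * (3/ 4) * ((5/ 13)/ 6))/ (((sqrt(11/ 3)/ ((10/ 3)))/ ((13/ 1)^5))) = -3855735 * sqrt(33)/ 22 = -1006795.97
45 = 45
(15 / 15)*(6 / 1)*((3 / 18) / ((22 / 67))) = 67 / 22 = 3.05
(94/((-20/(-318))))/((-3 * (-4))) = 2491/20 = 124.55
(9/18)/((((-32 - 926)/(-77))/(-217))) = -16709/1916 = -8.72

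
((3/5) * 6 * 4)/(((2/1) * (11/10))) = 72/11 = 6.55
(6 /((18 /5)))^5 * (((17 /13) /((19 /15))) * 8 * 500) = 1062500000 /20007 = 53106.41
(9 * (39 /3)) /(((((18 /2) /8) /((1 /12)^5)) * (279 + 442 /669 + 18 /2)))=2899 /2002205952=0.00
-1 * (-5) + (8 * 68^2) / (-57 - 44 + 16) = -2151 / 5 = -430.20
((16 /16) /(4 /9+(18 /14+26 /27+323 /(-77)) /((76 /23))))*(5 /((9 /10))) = -62700 /1631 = -38.44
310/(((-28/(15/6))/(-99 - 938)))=803675/28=28702.68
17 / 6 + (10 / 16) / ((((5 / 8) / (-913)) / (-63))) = 57521.83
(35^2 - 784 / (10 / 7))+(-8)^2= 3701 / 5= 740.20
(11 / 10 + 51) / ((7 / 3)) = 1563 / 70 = 22.33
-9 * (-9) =81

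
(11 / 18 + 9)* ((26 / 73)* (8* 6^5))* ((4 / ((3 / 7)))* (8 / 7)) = 165814272 / 73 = 2271428.38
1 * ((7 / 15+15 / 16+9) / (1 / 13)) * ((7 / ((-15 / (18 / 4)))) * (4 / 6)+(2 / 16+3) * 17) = 67161809 / 9600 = 6996.02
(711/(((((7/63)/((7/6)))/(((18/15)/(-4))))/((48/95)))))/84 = -13.47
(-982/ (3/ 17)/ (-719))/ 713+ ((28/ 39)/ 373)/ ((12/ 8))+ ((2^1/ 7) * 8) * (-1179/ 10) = -269.47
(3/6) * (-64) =-32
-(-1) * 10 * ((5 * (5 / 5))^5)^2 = 97656250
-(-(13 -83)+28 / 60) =-1057 / 15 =-70.47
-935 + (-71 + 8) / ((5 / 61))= -8518 / 5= -1703.60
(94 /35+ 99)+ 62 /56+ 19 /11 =160961 /1540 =104.52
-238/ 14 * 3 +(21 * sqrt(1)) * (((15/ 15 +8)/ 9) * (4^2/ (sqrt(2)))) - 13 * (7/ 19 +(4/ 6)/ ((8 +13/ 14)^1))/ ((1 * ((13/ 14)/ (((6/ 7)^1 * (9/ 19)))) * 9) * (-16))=-9202343/ 180500 +168 * sqrt(2)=186.61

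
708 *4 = 2832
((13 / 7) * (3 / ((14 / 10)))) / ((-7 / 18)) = -3510 / 343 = -10.23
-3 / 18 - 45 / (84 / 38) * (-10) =8543 / 42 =203.40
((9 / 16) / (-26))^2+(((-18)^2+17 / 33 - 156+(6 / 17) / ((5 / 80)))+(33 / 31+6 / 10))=2645862477083 / 15048084480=175.83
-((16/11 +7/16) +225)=-39933/176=-226.89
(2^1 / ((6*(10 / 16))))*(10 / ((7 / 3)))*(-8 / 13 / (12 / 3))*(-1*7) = 32 / 13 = 2.46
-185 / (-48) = 185 / 48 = 3.85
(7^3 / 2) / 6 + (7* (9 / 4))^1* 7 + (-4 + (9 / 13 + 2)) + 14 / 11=119089 / 858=138.80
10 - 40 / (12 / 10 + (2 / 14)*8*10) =1510 / 221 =6.83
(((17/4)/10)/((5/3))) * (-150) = -153/4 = -38.25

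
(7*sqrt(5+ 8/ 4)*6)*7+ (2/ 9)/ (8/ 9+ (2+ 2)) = 1/ 22+ 294*sqrt(7) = 777.90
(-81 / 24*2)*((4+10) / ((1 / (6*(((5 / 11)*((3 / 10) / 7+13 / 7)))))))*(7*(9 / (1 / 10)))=-3393495 / 11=-308499.55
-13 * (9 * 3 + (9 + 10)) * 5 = -2990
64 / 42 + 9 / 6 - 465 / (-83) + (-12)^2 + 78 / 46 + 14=13495711 / 80178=168.32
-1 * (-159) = 159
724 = 724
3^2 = 9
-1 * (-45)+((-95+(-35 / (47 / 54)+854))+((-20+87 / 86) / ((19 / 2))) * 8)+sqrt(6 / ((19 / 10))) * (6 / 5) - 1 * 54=695.93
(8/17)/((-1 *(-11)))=8/187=0.04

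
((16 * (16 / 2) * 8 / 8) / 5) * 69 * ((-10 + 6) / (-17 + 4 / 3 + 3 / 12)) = 423936 / 925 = 458.31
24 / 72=1 / 3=0.33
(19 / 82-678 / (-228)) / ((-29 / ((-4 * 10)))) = 99880 / 22591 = 4.42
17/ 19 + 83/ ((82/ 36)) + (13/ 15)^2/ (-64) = 418663549/ 11217600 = 37.32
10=10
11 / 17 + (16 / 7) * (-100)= -27123 / 119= -227.92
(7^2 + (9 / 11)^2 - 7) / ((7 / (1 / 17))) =5163 / 14399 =0.36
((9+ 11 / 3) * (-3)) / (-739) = 38 / 739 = 0.05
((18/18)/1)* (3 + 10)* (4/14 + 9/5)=949/35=27.11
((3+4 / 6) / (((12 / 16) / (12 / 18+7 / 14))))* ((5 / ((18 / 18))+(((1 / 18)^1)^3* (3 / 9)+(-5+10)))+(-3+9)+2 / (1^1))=24249533 / 236196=102.67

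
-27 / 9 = -3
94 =94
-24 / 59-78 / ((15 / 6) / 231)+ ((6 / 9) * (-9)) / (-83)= -176476482 / 24485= -7207.53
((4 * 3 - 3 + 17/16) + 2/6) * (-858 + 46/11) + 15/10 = -585727/66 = -8874.65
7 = 7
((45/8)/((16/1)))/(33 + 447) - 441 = -1806333/4096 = -441.00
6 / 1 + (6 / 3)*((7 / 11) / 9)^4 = 576362408 / 96059601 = 6.00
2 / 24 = 1 / 12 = 0.08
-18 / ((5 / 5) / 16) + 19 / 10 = -2861 / 10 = -286.10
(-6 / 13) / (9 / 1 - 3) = -1 / 13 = -0.08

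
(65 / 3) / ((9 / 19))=1235 / 27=45.74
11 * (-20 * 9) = -1980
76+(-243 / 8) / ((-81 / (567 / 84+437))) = 7757 / 32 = 242.41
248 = 248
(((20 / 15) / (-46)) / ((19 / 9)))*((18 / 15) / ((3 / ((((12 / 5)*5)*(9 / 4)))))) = -324 / 2185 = -0.15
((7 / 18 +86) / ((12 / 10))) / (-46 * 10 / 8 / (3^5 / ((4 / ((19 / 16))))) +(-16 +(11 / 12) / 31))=-41215275 / 9599519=-4.29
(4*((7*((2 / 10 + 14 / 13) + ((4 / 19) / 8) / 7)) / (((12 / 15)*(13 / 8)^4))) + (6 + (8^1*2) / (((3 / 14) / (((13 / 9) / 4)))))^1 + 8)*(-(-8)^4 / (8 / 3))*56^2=-228278778.82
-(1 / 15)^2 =-1 / 225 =-0.00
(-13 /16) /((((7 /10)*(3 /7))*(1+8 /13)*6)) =-845 /3024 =-0.28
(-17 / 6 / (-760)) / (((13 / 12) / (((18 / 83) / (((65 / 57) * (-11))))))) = -459 / 7714850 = -0.00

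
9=9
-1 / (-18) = 1 / 18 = 0.06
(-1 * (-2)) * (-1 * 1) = -2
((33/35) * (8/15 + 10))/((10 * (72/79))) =68651/63000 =1.09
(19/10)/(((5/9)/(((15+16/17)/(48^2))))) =5149/217600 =0.02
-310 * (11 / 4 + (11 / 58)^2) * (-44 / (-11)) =-3454.60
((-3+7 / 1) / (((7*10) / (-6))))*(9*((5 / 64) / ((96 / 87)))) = -783 / 3584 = -0.22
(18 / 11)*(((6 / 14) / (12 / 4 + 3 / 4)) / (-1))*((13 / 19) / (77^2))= -936 / 43370635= -0.00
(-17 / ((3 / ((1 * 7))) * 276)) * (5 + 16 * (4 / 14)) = -1139 / 828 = -1.38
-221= -221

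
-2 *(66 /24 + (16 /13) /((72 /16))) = -1415 /234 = -6.05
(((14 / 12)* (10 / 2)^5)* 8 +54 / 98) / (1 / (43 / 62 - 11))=-913254753 / 3038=-300610.52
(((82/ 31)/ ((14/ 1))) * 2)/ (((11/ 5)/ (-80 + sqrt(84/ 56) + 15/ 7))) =-223450/ 16709 + 205 * sqrt(6)/ 2387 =-13.16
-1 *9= -9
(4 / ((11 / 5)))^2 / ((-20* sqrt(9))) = -0.06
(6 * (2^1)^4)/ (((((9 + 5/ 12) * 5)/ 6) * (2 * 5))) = 3456/ 2825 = 1.22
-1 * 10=-10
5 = 5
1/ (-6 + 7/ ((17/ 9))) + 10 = 373/ 39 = 9.56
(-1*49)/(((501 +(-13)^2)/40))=-196/67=-2.93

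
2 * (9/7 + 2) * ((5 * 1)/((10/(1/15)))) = 23/105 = 0.22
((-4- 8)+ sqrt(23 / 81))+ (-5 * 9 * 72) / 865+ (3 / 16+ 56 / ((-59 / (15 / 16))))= -2686155 / 163312+ sqrt(23) / 9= -15.92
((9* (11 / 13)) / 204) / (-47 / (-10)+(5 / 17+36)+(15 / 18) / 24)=5940 / 6528509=0.00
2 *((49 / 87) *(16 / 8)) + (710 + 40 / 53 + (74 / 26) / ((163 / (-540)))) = 6874461902 / 9770709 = 703.58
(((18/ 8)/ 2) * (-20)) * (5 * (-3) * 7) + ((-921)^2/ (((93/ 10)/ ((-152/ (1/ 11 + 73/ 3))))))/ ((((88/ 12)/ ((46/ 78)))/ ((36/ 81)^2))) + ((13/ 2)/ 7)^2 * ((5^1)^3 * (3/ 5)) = -1887878717635/ 286489476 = -6589.70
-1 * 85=-85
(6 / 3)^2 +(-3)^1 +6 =7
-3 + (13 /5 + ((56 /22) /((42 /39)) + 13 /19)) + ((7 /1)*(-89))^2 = 405597572 /1045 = 388131.65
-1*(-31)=31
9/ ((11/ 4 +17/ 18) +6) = 324/ 349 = 0.93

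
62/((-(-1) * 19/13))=42.42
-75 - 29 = -104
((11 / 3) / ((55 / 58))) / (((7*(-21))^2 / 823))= 0.15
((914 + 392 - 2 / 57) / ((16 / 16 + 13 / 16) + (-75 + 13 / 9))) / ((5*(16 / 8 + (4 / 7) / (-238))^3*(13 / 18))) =-29043245205639 / 45926073376768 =-0.63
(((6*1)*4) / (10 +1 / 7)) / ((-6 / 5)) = -140 / 71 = -1.97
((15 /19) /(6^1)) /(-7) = -5 /266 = -0.02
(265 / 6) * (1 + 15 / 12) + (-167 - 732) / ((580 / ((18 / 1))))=2859 / 40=71.48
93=93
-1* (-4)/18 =2/9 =0.22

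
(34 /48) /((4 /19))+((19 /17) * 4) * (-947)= -4230.28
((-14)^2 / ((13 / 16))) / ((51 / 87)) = 90944 / 221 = 411.51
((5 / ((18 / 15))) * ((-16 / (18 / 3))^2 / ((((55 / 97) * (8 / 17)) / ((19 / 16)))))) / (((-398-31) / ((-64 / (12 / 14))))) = 8772680 / 382239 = 22.95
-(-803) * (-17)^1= -13651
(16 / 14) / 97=8 / 679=0.01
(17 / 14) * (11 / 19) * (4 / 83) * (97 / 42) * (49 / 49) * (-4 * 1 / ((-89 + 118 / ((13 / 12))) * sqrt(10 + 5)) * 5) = -943228 * sqrt(15) / 180123363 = -0.02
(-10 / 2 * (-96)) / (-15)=-32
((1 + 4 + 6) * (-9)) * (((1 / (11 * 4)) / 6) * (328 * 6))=-738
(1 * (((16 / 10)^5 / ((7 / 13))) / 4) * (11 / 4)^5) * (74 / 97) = 1239448496 / 2121875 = 584.13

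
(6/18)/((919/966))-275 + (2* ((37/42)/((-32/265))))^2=-25630311377/415005696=-61.76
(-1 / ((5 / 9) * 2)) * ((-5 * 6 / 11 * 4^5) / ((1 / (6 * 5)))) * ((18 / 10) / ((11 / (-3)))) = -4478976 / 121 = -37016.33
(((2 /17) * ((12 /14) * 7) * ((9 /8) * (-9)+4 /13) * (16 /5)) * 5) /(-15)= 8168 /1105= 7.39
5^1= 5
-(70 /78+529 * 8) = -165083 /39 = -4232.90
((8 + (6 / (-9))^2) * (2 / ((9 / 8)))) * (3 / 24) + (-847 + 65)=-63190 / 81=-780.12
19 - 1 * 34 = -15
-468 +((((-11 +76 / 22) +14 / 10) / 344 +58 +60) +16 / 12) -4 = -10009187 / 28380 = -352.68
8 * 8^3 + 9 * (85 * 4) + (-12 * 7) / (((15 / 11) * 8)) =71483 / 10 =7148.30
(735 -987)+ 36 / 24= -501 / 2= -250.50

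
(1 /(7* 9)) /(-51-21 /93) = -31 /100044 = -0.00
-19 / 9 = -2.11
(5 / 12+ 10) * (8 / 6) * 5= 69.44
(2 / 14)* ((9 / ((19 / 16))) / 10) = 72 / 665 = 0.11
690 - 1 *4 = 686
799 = 799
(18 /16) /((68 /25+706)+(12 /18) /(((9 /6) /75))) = 0.00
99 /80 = 1.24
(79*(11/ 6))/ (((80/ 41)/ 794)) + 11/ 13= 183883909/ 3120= 58937.15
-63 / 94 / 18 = -7 / 188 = -0.04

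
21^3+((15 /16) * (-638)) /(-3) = 75683 /8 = 9460.38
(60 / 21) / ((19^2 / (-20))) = -0.16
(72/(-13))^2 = 5184/169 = 30.67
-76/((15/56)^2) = -238336/225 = -1059.27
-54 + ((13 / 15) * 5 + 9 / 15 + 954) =13574 / 15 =904.93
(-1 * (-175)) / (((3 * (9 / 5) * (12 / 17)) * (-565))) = -2975 / 36612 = -0.08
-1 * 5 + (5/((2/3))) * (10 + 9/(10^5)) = 2800027/40000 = 70.00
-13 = -13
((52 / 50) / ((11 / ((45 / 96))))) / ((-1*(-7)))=39 / 6160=0.01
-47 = -47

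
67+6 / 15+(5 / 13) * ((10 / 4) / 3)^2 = 158341 / 2340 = 67.67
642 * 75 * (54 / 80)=130005 / 4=32501.25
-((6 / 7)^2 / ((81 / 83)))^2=-110224 / 194481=-0.57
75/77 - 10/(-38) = 1.24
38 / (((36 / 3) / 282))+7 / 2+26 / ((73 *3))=896.62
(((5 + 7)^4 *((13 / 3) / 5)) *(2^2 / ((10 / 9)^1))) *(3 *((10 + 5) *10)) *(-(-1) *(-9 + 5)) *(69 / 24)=-334803456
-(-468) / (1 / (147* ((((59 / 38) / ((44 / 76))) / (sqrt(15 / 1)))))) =676494* sqrt(15) / 55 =47637.27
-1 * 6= -6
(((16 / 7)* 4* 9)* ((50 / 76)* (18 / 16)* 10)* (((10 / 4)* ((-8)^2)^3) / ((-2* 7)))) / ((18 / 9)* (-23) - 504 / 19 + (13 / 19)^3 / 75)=718626816000000 / 1828050497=393111.03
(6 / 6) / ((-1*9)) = -1 / 9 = -0.11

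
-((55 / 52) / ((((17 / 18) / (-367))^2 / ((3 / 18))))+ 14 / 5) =-1000171021 / 37570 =-26621.53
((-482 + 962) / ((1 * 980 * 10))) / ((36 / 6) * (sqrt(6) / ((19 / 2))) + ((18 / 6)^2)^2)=0.00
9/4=2.25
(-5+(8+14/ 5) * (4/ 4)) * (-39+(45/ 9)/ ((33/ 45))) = -10266/ 55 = -186.65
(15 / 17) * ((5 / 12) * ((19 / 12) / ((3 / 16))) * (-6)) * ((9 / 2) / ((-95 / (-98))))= -1470 / 17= -86.47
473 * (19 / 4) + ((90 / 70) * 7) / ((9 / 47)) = 9175 / 4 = 2293.75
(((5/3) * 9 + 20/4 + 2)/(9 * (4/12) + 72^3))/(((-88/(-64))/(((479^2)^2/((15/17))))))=14318942914832/5598765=2557518.12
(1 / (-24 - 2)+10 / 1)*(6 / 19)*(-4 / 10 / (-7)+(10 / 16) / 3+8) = 256891 / 9880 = 26.00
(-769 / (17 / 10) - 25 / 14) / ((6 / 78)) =-1405105 / 238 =-5903.80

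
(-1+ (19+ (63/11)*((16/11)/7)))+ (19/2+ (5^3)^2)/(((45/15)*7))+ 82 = 204657/242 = 845.69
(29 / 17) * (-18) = -522 / 17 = -30.71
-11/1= -11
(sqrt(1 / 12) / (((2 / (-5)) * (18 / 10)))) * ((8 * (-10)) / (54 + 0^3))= 250 * sqrt(3) / 729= 0.59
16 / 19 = 0.84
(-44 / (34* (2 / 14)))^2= 82.06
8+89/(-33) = 175/33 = 5.30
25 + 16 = 41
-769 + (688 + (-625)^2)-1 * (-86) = 390630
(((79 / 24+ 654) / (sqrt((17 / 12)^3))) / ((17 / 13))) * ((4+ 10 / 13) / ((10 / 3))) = 293415 * sqrt(51) / 4913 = 426.50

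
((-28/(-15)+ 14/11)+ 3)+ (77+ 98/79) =1099892/13035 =84.38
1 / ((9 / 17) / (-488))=-8296 / 9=-921.78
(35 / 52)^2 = 1225 / 2704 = 0.45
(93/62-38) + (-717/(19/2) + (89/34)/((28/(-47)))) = -2104857/18088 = -116.37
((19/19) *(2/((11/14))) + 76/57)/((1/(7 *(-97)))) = -86912/33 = -2633.70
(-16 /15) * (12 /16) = -4 /5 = -0.80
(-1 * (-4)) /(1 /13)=52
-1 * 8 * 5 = -40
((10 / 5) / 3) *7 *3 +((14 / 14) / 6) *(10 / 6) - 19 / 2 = 43 / 9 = 4.78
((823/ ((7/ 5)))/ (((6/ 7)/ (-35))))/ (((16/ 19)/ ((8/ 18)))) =-2736475/ 216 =-12668.87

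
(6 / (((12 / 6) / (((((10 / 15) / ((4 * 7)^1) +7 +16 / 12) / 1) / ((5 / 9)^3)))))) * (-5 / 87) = -85293 / 10150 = -8.40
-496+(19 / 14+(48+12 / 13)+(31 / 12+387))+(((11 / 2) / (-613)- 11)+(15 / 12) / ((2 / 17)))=-75669085 / 1338792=-56.52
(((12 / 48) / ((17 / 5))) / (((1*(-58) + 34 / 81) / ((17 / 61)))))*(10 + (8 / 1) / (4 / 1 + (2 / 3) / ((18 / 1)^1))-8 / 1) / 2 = -87885 / 124043744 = -0.00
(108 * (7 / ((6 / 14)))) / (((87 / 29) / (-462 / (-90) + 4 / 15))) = 15876 / 5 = 3175.20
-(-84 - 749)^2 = -693889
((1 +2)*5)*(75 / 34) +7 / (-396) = 222631 / 6732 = 33.07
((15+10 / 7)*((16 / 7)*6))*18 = 198720 / 49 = 4055.51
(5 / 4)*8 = 10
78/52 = 3/2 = 1.50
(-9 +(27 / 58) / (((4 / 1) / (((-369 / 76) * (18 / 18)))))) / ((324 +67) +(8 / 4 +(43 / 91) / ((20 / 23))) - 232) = -0.06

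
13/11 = 1.18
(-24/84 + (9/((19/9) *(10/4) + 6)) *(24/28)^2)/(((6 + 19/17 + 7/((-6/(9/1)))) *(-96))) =221/238728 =0.00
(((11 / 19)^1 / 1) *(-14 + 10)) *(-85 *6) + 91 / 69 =1182.37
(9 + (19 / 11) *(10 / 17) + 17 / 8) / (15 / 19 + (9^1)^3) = 345097 / 20743536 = 0.02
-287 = -287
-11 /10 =-1.10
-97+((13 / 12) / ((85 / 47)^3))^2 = -5266202746859399 / 54309530250000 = -96.97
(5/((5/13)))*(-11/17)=-143/17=-8.41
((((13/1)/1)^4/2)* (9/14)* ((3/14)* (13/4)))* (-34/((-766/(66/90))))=624886119/3002720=208.11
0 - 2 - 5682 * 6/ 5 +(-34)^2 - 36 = -28502/ 5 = -5700.40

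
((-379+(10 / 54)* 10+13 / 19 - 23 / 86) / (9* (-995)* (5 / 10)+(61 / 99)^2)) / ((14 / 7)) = 6033290505 / 143400678242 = 0.04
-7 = -7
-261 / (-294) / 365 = 87 / 35770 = 0.00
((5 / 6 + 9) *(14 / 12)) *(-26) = -5369 / 18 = -298.28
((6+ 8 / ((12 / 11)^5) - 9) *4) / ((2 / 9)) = 67739 / 1728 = 39.20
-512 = -512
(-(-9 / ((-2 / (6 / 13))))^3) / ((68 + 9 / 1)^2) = -19683 / 13026013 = -0.00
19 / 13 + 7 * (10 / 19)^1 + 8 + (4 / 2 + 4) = 4729 / 247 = 19.15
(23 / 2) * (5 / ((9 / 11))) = 1265 / 18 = 70.28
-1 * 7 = -7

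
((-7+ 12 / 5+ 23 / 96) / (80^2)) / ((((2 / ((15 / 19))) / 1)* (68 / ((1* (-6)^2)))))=-18837 / 132300800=-0.00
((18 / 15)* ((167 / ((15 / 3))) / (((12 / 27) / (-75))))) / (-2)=13527 / 4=3381.75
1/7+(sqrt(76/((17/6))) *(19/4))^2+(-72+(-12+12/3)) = 125033/238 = 525.35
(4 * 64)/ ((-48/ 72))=-384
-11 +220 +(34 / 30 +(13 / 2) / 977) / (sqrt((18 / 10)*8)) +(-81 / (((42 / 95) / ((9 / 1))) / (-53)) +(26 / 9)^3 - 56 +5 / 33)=33413*sqrt(10) / 351720 +9831187007 / 112266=87570.78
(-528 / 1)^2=278784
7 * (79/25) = 553/25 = 22.12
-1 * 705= -705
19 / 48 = 0.40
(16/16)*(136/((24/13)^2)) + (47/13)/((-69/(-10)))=40.43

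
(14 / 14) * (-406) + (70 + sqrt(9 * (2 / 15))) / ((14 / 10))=-356 + sqrt(30) / 7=-355.22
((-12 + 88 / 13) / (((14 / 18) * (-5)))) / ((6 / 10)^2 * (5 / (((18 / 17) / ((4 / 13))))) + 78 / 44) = 0.59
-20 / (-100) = 0.20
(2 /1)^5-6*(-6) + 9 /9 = 69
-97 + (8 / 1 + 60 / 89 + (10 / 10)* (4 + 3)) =-7238 / 89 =-81.33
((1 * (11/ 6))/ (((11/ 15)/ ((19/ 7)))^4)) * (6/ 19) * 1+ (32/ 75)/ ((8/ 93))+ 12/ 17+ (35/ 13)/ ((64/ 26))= 5016208246561/ 43461941600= 115.42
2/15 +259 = 3887/15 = 259.13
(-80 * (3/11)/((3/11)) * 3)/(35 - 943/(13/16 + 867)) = -3332400/470887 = -7.08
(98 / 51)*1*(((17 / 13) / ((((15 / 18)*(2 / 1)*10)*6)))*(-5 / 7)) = -7 / 390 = -0.02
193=193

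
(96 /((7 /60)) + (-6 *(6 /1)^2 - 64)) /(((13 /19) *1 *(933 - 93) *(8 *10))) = 361 /30576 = 0.01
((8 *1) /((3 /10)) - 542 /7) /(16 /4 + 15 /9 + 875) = -533 /9247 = -0.06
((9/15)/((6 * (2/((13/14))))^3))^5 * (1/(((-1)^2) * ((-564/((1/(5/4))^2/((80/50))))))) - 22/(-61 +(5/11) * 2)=10517619439063817185589815207388790009623/28727877889343732064864595221676032000000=0.37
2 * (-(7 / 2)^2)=-49 / 2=-24.50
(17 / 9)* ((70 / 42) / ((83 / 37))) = 3145 / 2241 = 1.40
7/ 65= 0.11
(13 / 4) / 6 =0.54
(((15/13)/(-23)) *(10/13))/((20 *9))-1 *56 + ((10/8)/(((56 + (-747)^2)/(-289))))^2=-130159246997257243/2324263387012944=-56.00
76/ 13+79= 84.85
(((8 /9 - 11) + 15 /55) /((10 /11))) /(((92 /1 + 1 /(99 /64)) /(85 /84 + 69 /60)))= -1216039 /4815300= -0.25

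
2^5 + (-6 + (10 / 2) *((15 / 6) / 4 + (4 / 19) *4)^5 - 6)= 4380101627355 / 81136812032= 53.98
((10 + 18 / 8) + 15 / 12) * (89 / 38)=2403 / 76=31.62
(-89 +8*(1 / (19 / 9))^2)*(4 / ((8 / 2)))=-31481 / 361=-87.20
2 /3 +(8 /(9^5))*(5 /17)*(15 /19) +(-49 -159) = -1318144066 /6357609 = -207.33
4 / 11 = 0.36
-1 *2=-2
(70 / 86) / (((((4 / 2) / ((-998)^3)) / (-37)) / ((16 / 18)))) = 5148982118560 / 387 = 13304863355.45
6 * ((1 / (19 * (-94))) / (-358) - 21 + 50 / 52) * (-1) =499681683 / 4156022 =120.23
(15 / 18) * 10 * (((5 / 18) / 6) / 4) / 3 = 125 / 3888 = 0.03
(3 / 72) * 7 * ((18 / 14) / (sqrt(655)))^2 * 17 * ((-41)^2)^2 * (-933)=-1210123670967 / 36680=-32991375.98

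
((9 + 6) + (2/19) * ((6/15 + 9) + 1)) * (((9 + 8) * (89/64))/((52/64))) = 2313377/4940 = 468.29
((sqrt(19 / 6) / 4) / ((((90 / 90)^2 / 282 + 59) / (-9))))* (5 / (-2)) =2115* sqrt(114) / 133112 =0.17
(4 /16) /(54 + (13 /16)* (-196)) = -1 /421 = -0.00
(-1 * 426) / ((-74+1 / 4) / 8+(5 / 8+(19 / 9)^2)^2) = -178879104 / 6972859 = -25.65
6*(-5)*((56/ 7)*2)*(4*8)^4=-503316480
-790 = -790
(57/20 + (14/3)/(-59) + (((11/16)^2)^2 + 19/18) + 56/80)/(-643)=-826467119/111880765440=-0.01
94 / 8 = 11.75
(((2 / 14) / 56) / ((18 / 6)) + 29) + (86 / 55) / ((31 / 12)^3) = 56055976033 / 1926881880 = 29.09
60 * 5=300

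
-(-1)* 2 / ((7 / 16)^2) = 512 / 49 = 10.45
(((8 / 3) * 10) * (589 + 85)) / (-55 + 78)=53920 / 69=781.45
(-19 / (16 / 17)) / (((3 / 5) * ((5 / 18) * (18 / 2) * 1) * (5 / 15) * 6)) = -323 / 48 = -6.73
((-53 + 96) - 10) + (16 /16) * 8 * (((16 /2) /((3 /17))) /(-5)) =-593 /15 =-39.53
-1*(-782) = 782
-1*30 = -30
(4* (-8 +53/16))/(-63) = 25/84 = 0.30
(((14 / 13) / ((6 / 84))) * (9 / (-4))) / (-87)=0.39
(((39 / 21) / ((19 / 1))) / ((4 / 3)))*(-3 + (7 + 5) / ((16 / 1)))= -351 / 2128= -0.16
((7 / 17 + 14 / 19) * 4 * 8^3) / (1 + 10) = 759808 / 3553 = 213.85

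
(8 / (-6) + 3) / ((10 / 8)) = 4 / 3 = 1.33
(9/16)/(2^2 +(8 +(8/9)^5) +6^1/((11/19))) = 0.02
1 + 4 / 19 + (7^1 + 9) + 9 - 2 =460 / 19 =24.21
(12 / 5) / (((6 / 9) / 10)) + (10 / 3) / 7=766 / 21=36.48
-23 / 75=-0.31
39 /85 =0.46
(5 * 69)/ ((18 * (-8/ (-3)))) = 115/ 16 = 7.19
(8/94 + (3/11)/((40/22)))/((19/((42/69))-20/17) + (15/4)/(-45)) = 78897/10052125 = 0.01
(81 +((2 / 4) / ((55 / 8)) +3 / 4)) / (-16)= -18001 / 3520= -5.11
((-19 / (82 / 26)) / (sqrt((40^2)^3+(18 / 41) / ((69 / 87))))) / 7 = -247 *sqrt(3642363904492246) / 1108545536149814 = -0.00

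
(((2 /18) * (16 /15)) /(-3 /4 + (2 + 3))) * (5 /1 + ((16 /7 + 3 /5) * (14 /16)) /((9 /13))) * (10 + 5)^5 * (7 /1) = 21791000 /17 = 1281823.53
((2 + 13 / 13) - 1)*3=6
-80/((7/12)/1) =-137.14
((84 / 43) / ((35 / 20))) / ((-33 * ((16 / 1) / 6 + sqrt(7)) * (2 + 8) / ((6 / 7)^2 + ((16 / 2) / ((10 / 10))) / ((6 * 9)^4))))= -1224441632 / 20528680095 + 153055204 * sqrt(7) / 6842893365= -0.00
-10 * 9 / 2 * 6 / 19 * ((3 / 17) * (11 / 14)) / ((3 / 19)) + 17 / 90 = -131627 / 10710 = -12.29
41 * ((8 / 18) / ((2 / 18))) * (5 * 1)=820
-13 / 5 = -2.60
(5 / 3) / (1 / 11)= 55 / 3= 18.33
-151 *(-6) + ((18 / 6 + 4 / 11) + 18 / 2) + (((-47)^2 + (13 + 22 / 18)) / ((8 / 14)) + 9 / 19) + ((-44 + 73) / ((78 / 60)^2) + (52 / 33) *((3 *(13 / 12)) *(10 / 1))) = 6202457011 / 1271556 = 4877.85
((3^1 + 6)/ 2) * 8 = 36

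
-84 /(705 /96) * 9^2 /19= -217728 /4465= -48.76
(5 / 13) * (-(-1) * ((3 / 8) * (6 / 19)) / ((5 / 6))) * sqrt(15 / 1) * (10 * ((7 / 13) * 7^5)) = 15882615 * sqrt(15) / 3211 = 19156.99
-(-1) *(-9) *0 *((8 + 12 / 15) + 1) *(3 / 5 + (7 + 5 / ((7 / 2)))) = 0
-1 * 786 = -786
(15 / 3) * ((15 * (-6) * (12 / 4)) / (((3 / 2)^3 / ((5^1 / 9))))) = -2000 / 9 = -222.22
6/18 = 1/3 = 0.33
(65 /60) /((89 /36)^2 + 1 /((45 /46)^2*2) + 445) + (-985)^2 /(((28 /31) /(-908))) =-33302032091077675 /34143557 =-975353332.14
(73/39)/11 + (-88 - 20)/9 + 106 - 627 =-228584/429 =-532.83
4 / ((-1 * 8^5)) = -1 / 8192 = -0.00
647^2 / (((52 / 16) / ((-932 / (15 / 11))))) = -17166317872 / 195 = -88032399.34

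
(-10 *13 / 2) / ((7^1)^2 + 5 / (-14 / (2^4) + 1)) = -65 / 89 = -0.73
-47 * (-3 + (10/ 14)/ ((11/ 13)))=7802/ 77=101.32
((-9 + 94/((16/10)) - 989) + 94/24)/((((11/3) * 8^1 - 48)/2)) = 1403/14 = 100.21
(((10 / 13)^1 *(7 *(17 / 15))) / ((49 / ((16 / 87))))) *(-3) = -544 / 7917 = -0.07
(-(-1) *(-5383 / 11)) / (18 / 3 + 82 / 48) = -63.49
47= 47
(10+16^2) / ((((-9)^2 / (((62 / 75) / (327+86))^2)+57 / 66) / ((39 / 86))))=219327108 / 36759433365899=0.00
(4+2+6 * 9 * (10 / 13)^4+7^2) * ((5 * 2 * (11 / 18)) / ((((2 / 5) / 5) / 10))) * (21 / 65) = 18239.84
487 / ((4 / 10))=2435 / 2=1217.50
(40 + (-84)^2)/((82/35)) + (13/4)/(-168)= 83448427/27552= 3028.76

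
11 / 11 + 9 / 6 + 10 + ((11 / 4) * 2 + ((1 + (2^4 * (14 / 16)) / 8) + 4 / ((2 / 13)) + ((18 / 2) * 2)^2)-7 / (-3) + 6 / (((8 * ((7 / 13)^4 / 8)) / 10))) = 31313197 / 28812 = 1086.81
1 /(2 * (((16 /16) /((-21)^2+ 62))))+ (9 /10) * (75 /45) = 253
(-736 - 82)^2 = 669124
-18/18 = -1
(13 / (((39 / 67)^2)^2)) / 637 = 20151121 / 113358609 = 0.18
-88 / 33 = -8 / 3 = -2.67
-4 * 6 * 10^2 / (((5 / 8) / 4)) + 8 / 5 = -76792 / 5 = -15358.40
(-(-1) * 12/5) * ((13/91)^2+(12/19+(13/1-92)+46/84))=-869186/4655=-186.72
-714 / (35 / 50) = -1020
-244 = -244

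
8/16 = 1/2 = 0.50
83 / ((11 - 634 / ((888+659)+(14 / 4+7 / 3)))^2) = 7204938587 / 9738334489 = 0.74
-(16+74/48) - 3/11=-4703/264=-17.81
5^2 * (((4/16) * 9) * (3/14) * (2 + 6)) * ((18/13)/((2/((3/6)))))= 6075/182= 33.38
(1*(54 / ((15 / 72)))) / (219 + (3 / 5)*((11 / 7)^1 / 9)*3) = 2268 / 1919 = 1.18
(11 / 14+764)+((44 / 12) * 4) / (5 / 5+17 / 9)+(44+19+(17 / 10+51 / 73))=27743203 / 33215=835.26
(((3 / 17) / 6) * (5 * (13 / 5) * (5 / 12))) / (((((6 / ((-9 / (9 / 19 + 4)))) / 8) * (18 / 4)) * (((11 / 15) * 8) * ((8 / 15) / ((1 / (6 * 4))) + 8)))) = -475 / 610368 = -0.00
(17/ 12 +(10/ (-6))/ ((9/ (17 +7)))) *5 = -545/ 36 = -15.14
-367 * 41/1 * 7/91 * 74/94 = -556739/611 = -911.19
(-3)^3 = -27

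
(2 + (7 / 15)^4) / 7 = 103651 / 354375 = 0.29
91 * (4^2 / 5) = 291.20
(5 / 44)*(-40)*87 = -4350 / 11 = -395.45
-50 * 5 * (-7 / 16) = 875 / 8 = 109.38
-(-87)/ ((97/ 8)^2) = 5568/ 9409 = 0.59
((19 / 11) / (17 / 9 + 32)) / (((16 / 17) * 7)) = 2907 / 375760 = 0.01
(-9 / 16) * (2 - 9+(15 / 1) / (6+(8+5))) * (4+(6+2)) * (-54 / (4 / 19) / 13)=-43011 / 52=-827.13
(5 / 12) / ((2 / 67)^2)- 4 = 463.60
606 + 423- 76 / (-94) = 48401 / 47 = 1029.81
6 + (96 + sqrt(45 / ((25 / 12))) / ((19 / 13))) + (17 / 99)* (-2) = 104.84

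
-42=-42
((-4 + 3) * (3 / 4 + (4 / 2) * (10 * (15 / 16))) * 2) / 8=-39 / 8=-4.88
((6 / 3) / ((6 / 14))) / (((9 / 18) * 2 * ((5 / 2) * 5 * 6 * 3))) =14 / 675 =0.02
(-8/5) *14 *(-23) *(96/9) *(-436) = -35940352/15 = -2396023.47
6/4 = 3/2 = 1.50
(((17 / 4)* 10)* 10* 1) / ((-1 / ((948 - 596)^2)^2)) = -6524685516800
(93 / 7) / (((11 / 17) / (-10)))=-15810 / 77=-205.32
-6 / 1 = -6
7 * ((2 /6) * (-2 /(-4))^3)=7 /24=0.29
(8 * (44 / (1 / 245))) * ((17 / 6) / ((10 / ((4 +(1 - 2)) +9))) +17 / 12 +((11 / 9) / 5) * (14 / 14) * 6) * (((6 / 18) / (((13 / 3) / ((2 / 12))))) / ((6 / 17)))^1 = 531454 / 27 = 19683.48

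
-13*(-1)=13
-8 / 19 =-0.42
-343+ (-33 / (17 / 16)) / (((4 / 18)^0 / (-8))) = -1607 / 17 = -94.53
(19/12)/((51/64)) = 304/153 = 1.99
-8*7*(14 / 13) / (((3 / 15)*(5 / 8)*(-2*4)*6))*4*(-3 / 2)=-784 / 13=-60.31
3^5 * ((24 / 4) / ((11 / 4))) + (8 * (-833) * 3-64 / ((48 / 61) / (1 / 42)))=-13488382 / 693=-19463.75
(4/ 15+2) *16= 544/ 15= 36.27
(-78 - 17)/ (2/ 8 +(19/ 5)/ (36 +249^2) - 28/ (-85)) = -2003795100/ 12222581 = -163.94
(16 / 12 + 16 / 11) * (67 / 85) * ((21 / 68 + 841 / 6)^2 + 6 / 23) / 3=115047488431 / 7959060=14454.91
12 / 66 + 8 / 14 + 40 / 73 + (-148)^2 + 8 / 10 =615670974 / 28105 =21906.10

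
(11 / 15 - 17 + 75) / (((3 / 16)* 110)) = 7048 / 2475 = 2.85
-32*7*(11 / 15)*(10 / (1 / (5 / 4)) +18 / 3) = -45584 / 15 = -3038.93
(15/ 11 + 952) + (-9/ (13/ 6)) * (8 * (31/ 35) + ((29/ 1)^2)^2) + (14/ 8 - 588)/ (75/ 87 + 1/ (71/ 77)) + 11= -235689638673959/ 80240160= -2937302.70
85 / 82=1.04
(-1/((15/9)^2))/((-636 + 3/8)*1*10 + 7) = 36/634925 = 0.00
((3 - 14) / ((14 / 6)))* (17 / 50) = -561 / 350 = -1.60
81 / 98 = 0.83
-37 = -37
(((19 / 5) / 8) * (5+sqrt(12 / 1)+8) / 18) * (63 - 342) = -7657 / 80 - 589 * sqrt(3) / 40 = -121.22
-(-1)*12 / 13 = 12 / 13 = 0.92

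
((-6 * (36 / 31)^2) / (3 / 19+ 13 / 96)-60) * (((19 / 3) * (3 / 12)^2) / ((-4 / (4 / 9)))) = 71299913 / 18508860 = 3.85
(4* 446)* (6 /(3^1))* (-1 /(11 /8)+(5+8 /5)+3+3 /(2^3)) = 1814774 /55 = 32995.89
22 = 22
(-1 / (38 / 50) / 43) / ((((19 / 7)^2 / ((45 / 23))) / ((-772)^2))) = -32853618000 / 6783551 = -4843.13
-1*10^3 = -1000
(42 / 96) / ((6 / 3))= 7 / 32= 0.22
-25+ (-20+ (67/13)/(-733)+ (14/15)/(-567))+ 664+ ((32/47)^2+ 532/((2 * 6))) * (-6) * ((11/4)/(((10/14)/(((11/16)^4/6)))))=778327720546617275/1340877916864512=580.46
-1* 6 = -6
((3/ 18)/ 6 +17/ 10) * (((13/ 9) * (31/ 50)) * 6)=125333/ 13500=9.28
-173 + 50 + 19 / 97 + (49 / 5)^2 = -64903 / 2425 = -26.76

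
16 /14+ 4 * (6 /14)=20 /7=2.86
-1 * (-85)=85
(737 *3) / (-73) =-2211 / 73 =-30.29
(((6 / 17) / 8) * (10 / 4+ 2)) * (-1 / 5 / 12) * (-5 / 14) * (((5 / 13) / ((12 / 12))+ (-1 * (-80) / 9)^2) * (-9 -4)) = -83605 / 68544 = -1.22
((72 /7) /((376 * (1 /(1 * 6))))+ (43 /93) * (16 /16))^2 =367450561 /936176409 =0.39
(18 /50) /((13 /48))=432 /325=1.33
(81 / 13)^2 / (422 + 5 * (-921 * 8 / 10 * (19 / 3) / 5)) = -405 / 44278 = -0.01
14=14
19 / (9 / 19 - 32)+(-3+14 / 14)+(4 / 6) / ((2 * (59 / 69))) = -78204 / 35341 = -2.21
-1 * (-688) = 688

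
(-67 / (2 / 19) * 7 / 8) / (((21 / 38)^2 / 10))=-2297765 / 126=-18236.23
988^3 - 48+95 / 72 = 69438976223 / 72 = 964430225.32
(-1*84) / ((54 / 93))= -434 / 3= -144.67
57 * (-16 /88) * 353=-40242 /11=-3658.36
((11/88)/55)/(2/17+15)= 17/113080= 0.00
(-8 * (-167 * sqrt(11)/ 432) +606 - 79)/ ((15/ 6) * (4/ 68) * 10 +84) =2839 * sqrt(11)/ 78462 +8959/ 1453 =6.29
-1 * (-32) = 32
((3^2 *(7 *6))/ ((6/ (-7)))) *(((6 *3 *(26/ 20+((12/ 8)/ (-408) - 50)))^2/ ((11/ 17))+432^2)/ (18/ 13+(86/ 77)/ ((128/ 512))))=-16502367011098059/ 159337600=-103568567.69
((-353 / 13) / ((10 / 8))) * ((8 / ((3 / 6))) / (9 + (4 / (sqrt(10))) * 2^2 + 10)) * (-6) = 86.68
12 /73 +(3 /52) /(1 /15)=3909 /3796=1.03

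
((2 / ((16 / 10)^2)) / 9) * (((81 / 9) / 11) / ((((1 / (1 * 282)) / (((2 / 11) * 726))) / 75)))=793125 / 4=198281.25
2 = 2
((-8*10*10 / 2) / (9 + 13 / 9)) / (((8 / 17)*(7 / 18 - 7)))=4050 / 329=12.31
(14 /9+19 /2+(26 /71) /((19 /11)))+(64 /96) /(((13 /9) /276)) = 43767779 /315666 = 138.65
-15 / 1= -15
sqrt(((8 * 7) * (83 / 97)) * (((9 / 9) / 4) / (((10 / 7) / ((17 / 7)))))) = sqrt(4790345) / 485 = 4.51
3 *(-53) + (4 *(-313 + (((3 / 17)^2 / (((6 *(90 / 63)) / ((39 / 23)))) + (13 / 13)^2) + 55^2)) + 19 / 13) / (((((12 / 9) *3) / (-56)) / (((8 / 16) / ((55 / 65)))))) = -32883248819 / 365585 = -89946.93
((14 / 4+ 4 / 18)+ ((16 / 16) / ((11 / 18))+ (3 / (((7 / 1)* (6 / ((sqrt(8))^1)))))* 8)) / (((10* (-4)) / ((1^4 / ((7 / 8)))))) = -1061 / 6930 - 8* sqrt(2) / 245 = -0.20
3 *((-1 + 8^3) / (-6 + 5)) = -1533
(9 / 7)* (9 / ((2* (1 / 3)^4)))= 6561 / 14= 468.64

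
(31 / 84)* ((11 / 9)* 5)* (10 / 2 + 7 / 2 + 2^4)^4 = 1404140815 / 1728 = 812581.49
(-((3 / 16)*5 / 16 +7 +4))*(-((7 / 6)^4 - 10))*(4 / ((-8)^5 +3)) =29892529 / 2717660160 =0.01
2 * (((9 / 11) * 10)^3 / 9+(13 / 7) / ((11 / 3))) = 1143438 / 9317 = 122.73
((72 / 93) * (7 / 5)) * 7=1176 / 155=7.59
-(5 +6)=-11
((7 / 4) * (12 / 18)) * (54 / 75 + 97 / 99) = 29449 / 14850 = 1.98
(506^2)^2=65554433296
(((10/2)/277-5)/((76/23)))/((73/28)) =-222180/384199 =-0.58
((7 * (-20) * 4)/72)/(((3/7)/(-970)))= 475300/27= 17603.70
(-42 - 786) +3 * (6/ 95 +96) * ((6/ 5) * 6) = 592308/ 475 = 1246.96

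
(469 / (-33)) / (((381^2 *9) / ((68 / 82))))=-15946 / 1767625497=-0.00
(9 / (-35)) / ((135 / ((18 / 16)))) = -3 / 1400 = -0.00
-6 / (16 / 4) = -3 / 2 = -1.50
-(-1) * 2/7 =2/7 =0.29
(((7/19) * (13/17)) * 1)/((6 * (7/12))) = 26/323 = 0.08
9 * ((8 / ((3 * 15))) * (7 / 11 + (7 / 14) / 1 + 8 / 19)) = 2604 / 1045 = 2.49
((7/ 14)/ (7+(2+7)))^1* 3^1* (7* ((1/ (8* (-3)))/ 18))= -7/ 4608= -0.00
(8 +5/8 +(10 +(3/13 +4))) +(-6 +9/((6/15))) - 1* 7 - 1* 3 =3053/104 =29.36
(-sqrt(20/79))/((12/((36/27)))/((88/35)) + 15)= -176 *sqrt(395)/129165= -0.03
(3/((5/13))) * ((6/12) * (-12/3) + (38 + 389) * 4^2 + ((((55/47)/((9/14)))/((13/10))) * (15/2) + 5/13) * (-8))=2471950/47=52594.68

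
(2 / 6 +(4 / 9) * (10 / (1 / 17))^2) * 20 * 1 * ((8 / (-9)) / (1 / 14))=-258950720 / 81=-3196922.47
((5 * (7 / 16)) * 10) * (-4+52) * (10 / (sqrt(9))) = 3500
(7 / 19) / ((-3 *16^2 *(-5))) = 7 / 72960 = 0.00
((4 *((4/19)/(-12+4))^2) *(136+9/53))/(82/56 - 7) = -202076/2965615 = -0.07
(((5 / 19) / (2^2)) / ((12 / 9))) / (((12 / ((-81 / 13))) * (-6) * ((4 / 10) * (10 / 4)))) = 135 / 31616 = 0.00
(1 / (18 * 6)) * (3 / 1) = 1 / 36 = 0.03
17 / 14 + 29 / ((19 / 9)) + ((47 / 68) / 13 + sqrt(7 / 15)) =sqrt(105) / 15 + 1764085 / 117572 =15.69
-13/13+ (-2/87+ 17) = 1390/87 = 15.98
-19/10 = -1.90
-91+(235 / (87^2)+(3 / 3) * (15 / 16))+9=-9813233 / 121104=-81.03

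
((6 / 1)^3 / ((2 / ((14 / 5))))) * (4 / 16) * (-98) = -37044 / 5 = -7408.80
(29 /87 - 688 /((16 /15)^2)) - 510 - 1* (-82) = -49553 /48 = -1032.35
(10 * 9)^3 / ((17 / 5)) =3645000 / 17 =214411.76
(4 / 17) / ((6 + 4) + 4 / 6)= 3 / 136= 0.02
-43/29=-1.48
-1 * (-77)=77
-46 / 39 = -1.18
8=8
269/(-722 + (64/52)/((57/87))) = -0.37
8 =8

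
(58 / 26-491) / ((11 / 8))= -50832 / 143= -355.47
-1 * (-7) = 7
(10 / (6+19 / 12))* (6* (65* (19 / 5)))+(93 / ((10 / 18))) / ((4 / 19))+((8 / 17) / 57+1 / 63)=2749.46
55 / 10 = 11 / 2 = 5.50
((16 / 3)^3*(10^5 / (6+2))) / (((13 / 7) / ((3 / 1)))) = 358400000 / 117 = 3063247.86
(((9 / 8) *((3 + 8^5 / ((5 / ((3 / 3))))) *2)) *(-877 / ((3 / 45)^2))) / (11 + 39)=-2328805971 / 40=-58220149.28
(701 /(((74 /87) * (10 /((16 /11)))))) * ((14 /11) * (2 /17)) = 6830544 /380545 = 17.95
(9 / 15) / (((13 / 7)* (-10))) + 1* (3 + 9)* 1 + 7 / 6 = 12806 / 975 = 13.13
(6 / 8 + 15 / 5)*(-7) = -105 / 4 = -26.25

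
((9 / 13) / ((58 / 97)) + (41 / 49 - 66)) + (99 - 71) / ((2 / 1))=-1847501 / 36946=-50.01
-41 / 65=-0.63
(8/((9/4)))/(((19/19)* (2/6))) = 32/3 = 10.67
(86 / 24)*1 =43 / 12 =3.58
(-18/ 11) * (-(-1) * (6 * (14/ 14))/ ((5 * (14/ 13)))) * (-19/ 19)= 702/ 385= 1.82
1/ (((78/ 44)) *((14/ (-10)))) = -110/ 273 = -0.40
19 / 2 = 9.50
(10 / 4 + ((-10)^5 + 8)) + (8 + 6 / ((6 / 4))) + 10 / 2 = -199945 / 2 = -99972.50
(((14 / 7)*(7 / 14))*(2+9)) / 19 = 0.58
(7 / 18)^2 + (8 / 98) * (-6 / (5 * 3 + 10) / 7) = 412399 / 2778300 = 0.15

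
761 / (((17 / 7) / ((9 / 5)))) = 47943 / 85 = 564.04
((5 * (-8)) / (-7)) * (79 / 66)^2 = 62410 / 7623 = 8.19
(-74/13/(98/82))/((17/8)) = -24272/10829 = -2.24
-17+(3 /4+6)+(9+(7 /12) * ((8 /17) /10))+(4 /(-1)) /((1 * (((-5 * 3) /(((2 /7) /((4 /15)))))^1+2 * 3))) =-737 /1020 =-0.72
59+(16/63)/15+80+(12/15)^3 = 3296371/23625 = 139.53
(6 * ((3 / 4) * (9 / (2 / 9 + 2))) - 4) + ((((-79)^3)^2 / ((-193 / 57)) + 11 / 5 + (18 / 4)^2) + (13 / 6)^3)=-7482231876054059 / 104220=-71792668164.02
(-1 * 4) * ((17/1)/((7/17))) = -1156/7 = -165.14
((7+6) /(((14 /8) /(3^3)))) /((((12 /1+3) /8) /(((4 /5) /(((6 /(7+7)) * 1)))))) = 4992 /25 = 199.68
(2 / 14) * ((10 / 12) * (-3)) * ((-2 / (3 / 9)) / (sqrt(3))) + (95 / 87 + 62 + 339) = 5 * sqrt(3) / 7 + 34982 / 87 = 403.33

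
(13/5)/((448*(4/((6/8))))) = 0.00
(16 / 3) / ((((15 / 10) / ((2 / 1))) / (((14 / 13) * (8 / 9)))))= 6.81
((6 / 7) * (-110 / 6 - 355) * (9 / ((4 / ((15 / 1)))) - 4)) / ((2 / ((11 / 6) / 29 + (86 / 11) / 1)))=-35902300 / 957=-37515.46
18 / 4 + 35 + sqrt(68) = 2 * sqrt(17) + 79 / 2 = 47.75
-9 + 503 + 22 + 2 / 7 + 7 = 3663 / 7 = 523.29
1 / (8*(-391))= -1 / 3128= -0.00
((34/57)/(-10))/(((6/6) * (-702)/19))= 17/10530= 0.00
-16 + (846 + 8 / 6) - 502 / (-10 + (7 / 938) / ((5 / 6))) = 8851928 / 10041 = 881.58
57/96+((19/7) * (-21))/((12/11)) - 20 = -2293/32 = -71.66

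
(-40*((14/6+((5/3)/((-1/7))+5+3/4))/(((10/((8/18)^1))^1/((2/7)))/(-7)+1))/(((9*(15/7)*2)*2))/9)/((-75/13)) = 7826/2241675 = 0.00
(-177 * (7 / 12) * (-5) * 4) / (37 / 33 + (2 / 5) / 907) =309037575 / 167861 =1841.03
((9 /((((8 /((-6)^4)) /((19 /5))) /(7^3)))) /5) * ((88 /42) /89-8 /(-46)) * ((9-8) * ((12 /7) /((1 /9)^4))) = 844086032.00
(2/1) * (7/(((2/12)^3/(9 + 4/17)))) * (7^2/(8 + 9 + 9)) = 11631816/221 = 52632.65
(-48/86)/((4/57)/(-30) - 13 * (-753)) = -20520/359892499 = -0.00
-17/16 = -1.06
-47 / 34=-1.38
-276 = -276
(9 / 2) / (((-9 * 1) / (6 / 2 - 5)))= 1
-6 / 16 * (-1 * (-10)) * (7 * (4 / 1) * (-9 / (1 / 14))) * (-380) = -5027400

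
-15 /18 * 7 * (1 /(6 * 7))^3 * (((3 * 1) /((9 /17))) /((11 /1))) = -85 /2095632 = -0.00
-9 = -9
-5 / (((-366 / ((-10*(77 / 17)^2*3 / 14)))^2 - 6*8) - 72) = 89676125 / 909100436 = 0.10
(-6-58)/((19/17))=-1088/19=-57.26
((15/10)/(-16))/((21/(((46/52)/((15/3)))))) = -23/29120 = -0.00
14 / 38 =7 / 19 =0.37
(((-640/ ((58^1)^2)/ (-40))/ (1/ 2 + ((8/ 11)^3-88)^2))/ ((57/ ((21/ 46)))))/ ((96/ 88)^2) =1500512167/ 359877336294727476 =0.00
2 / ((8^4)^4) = 1 / 140737488355328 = 0.00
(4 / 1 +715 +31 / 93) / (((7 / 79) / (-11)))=-1875302 / 21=-89300.10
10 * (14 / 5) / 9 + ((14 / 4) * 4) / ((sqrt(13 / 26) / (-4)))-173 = -1529 / 9-56 * sqrt(2) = -249.08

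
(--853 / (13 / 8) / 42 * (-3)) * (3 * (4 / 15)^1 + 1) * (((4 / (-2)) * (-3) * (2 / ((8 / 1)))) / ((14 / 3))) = -69093 / 3185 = -21.69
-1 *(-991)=991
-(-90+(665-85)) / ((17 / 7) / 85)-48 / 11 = -188698 / 11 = -17154.36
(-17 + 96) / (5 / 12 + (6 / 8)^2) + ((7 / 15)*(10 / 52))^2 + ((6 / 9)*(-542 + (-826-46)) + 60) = -229323937 / 285948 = -801.98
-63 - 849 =-912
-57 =-57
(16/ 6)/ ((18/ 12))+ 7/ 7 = 25/ 9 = 2.78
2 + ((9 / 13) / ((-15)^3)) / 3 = 29249 / 14625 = 2.00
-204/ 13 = -15.69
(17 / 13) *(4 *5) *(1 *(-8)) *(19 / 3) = -51680 / 39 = -1325.13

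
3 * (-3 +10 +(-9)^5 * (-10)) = 1771491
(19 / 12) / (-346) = -19 / 4152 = -0.00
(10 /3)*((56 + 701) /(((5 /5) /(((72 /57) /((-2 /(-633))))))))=19167240 /19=1008802.11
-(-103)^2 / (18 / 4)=-21218 / 9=-2357.56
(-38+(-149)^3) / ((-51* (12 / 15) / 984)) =1356274670 / 17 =79780862.94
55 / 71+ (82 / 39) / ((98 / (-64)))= -0.60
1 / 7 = 0.14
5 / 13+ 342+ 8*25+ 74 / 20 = 70991 / 130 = 546.08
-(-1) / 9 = 1 / 9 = 0.11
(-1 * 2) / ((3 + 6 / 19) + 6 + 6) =-38 / 291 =-0.13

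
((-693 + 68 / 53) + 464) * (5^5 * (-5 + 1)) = 2846462.26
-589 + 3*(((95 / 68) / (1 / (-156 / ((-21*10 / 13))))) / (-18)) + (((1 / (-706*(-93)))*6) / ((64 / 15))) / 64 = -9460948709141 / 16001642496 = -591.25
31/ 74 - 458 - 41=-36895/ 74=-498.58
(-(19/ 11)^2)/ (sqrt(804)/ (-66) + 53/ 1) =-57399/ 1019600-361 * sqrt(201)/ 11215600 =-0.06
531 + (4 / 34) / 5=45137 / 85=531.02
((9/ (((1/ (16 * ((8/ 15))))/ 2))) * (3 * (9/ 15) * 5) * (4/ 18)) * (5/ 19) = 1536/ 19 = 80.84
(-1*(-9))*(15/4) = 135/4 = 33.75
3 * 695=2085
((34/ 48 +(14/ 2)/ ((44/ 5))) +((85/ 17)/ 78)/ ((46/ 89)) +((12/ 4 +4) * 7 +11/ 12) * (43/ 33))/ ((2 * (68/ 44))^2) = 173669815/ 24886368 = 6.98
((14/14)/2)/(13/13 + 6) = 1/14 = 0.07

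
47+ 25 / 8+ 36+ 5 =729 / 8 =91.12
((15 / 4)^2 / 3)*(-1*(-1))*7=525 / 16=32.81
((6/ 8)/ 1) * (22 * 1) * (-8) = -132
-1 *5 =-5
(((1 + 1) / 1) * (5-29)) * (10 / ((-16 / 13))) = 390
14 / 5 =2.80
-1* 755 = -755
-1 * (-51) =51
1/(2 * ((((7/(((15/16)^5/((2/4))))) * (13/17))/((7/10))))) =2581875/27262976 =0.09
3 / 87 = 1 / 29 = 0.03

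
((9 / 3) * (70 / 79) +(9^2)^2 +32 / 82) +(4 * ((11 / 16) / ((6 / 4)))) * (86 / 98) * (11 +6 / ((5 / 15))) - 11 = 6284674619 / 952266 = 6599.70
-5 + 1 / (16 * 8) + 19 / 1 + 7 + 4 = 3201 / 128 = 25.01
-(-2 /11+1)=-9 /11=-0.82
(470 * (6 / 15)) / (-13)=-188 / 13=-14.46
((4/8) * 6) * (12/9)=4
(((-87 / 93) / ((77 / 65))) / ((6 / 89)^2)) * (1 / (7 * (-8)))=14931085 / 4812192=3.10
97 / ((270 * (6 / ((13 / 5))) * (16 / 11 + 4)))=13871 / 486000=0.03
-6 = -6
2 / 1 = 2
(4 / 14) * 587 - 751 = -4083 / 7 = -583.29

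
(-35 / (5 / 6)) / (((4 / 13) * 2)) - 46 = -457 / 4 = -114.25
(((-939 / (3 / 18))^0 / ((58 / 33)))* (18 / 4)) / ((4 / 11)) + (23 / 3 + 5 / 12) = 21053 / 1392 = 15.12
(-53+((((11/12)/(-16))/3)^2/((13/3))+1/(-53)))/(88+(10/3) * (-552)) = 4039919347/133498699776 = 0.03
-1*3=-3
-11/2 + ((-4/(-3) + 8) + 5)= 53/6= 8.83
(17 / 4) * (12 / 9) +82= 263 / 3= 87.67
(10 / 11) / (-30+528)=5 / 2739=0.00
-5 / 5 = -1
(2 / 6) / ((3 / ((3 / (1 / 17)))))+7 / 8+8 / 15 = 283 / 40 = 7.08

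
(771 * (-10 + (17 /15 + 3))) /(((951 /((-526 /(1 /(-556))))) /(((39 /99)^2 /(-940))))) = 25404482896 /110625075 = 229.64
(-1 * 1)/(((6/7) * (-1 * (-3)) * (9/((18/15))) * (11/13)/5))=-91/297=-0.31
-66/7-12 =-150/7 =-21.43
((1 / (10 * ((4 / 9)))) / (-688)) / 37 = -9 / 1018240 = -0.00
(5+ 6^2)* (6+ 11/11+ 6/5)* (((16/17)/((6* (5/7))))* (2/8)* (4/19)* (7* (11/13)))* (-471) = -1138010104/104975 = -10840.77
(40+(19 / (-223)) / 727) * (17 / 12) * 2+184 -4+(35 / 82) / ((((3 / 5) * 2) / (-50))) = 5494679371 / 19940883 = 275.55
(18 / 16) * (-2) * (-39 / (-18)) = -39 / 8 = -4.88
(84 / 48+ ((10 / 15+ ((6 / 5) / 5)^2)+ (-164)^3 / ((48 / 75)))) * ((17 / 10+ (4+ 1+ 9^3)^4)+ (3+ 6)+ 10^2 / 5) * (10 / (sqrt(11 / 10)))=-150036497521251804697481 * sqrt(110) / 82500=-19073891654393685207.41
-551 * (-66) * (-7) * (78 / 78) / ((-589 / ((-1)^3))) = -432.19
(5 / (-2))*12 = -30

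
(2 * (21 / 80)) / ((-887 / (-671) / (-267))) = -3762297 / 35480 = -106.04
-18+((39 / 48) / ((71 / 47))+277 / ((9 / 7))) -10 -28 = 1635659 / 10224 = 159.98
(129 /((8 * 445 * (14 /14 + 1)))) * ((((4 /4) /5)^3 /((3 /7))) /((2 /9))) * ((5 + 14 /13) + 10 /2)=24381 /1446250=0.02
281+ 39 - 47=273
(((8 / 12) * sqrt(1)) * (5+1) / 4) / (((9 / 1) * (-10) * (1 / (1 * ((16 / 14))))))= -4 / 315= -0.01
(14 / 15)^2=196 / 225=0.87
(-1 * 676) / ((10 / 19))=-6422 / 5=-1284.40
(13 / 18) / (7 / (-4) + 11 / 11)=-26 / 27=-0.96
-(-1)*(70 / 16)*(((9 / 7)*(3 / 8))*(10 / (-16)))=-675 / 512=-1.32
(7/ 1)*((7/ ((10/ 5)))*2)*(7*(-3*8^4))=-4214784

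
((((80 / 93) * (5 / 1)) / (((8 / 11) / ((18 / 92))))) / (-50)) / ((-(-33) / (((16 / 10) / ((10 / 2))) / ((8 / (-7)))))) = 7 / 35650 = 0.00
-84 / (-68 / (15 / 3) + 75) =-420 / 307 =-1.37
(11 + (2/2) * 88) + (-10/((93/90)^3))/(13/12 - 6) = 177249231/1757669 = 100.84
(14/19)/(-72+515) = 0.00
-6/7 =-0.86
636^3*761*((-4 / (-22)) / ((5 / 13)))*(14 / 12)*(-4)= -23753966116608 / 55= -431890293029.24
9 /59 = 0.15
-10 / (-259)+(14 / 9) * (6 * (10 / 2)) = 36290 / 777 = 46.71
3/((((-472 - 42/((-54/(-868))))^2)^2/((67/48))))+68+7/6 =37716385601617631081/545297141228187648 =69.17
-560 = -560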